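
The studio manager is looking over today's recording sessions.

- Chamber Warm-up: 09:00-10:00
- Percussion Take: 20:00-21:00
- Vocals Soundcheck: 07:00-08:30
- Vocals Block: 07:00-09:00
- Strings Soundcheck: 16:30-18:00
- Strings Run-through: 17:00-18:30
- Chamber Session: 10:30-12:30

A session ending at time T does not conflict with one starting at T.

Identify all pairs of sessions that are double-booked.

Strings Run-through & Strings Soundcheck, Vocals Block & Vocals Soundcheck

Sorted by start: Vocals Block, Vocals Soundcheck, Chamber Warm-up, Chamber Session, Strings Soundcheck, Strings Run-through, Percussion Take.
Vocals Soundcheck starts before Vocals Block ends → Vocals Block and Vocals Soundcheck overlap.
Chamber Warm-up starts exactly when Vocals Block ends (back-to-back, no overlap), so nothing later overlaps Vocals Block either.
Chamber Warm-up starts after Vocals Soundcheck ends, so nothing later overlaps Vocals Soundcheck either.
Chamber Session starts after Chamber Warm-up ends, so nothing later overlaps Chamber Warm-up either.
Strings Soundcheck starts after Chamber Session ends, so nothing later overlaps Chamber Session either.
Strings Run-through starts before Strings Soundcheck ends → Strings Soundcheck and Strings Run-through overlap.
Percussion Take starts after Strings Soundcheck ends.
Percussion Take starts after Strings Run-through ends.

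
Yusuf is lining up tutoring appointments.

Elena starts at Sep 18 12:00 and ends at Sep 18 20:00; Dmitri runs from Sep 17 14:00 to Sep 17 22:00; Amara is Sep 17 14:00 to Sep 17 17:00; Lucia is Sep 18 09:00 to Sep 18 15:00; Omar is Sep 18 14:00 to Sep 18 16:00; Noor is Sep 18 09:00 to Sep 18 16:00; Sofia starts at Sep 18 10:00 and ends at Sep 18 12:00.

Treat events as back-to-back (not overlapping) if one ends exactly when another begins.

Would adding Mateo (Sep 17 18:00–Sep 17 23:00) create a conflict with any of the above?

Amara: ends Sep 17 17:00 at or before Mateo starts Sep 17 18:00 → clear.
Dmitri: starts Sep 17 14:00 before Mateo ends Sep 17 23:00, and ends Sep 17 22:00 after Mateo starts Sep 17 18:00 → overlap.
Lucia: starts Sep 18 09:00 at or after Mateo ends Sep 17 23:00 → clear.
Noor: starts Sep 18 09:00 at or after Mateo ends Sep 17 23:00 → clear.
Sofia: starts Sep 18 10:00 at or after Mateo ends Sep 17 23:00 → clear.
Elena: starts Sep 18 12:00 at or after Mateo ends Sep 17 23:00 → clear.
Omar: starts Sep 18 14:00 at or after Mateo ends Sep 17 23:00 → clear.
Mateo overlaps Dmitri.

Yes — it overlaps Dmitri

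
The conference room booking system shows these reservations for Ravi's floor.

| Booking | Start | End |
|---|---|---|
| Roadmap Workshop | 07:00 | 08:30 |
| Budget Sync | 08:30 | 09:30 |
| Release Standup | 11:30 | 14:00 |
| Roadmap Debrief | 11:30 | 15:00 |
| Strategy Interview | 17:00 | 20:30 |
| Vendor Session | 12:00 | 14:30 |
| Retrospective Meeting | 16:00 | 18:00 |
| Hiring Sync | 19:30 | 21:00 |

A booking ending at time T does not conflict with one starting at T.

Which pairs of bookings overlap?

Hiring Sync & Strategy Interview, Release Standup & Roadmap Debrief, Release Standup & Vendor Session, Retrospective Meeting & Strategy Interview, Roadmap Debrief & Vendor Session

Two intervals overlap when each starts before the other ends.
Sorted by start: Roadmap Workshop, Budget Sync, Release Standup, Roadmap Debrief, Vendor Session, Retrospective Meeting, Strategy Interview, Hiring Sync.
Budget Sync starts exactly when Roadmap Workshop ends (back-to-back, no overlap) — done with Roadmap Workshop.
Release Standup starts after Budget Sync ends — done with Budget Sync.
Roadmap Debrief starts before Release Standup ends → Release Standup and Roadmap Debrief overlap.
Vendor Session starts before Release Standup ends → Release Standup and Vendor Session overlap.
Retrospective Meeting starts after Release Standup ends — done with Release Standup.
Vendor Session starts before Roadmap Debrief ends → Roadmap Debrief and Vendor Session overlap.
Retrospective Meeting starts after Roadmap Debrief ends — done with Roadmap Debrief.
Retrospective Meeting starts after Vendor Session ends — done with Vendor Session.
Strategy Interview starts before Retrospective Meeting ends → Retrospective Meeting and Strategy Interview overlap.
Hiring Sync starts after Retrospective Meeting ends.
Hiring Sync starts before Strategy Interview ends → Strategy Interview and Hiring Sync overlap.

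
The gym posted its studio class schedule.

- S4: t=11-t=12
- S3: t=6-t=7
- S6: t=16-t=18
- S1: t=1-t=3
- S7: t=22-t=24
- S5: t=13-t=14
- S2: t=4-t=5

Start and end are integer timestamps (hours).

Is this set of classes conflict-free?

Check each pair: they overlap iff neither finishes before the other starts.
Sorted by start: S1, S2, S3, S4, S5, S6, S7.
S2 starts after S1 ends; S1 is clear from here.
S3 starts after S2 ends; S2 is clear from here.
S4 starts after S3 ends; S3 is clear from here.
S5 starts after S4 ends; S4 is clear from here.
S6 starts after S5 ends; S5 is clear from here.
S7 starts after S6 ends.
Every pair is clear; the schedule has no overlaps.

Yes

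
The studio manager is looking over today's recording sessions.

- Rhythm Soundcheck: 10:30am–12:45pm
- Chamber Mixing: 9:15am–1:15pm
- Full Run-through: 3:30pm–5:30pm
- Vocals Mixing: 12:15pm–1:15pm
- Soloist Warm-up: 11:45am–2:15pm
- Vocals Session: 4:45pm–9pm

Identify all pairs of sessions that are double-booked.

Chamber Mixing & Rhythm Soundcheck, Chamber Mixing & Soloist Warm-up, Chamber Mixing & Vocals Mixing, Full Run-through & Vocals Session, Rhythm Soundcheck & Soloist Warm-up, Rhythm Soundcheck & Vocals Mixing, Soloist Warm-up & Vocals Mixing

Check each pair: they overlap iff neither finishes before the other starts.
Sorted by start: Chamber Mixing, Rhythm Soundcheck, Soloist Warm-up, Vocals Mixing, Full Run-through, Vocals Session.
Rhythm Soundcheck starts before Chamber Mixing ends → Chamber Mixing and Rhythm Soundcheck overlap.
Soloist Warm-up starts before Chamber Mixing ends → Chamber Mixing and Soloist Warm-up overlap.
Vocals Mixing starts before Chamber Mixing ends → Chamber Mixing and Vocals Mixing overlap.
Full Run-through starts after Chamber Mixing ends, so nothing later overlaps Chamber Mixing either.
Soloist Warm-up starts before Rhythm Soundcheck ends → Rhythm Soundcheck and Soloist Warm-up overlap.
Vocals Mixing starts before Rhythm Soundcheck ends → Rhythm Soundcheck and Vocals Mixing overlap.
Full Run-through starts after Rhythm Soundcheck ends, so nothing later overlaps Rhythm Soundcheck either.
Vocals Mixing starts before Soloist Warm-up ends → Soloist Warm-up and Vocals Mixing overlap.
Full Run-through starts after Soloist Warm-up ends, so nothing later overlaps Soloist Warm-up either.
Full Run-through starts after Vocals Mixing ends, so nothing later overlaps Vocals Mixing either.
Vocals Session starts before Full Run-through ends → Full Run-through and Vocals Session overlap.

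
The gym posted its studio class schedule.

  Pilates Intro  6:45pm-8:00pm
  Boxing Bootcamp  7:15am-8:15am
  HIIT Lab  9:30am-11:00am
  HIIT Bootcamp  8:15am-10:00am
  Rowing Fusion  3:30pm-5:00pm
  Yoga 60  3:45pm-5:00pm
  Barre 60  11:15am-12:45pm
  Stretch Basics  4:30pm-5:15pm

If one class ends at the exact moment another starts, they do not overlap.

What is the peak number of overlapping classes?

3

Walk through starts and ends in time order (an end at T is processed before a start at T):
7:15am start Boxing Bootcamp → 1
8:15am end Boxing Bootcamp → 0
8:15am start HIIT Bootcamp → 1
9:30am start HIIT Lab → 2
10:00am end HIIT Bootcamp → 1
11:00am end HIIT Lab → 0
11:15am start Barre 60 → 1
12:45pm end Barre 60 → 0
3:30pm start Rowing Fusion → 1
3:45pm start Yoga 60 → 2
4:30pm start Stretch Basics → 3
5:00pm end Rowing Fusion → 2
5:00pm end Yoga 60 → 1
5:15pm end Stretch Basics → 0
6:45pm start Pilates Intro → 1
8:00pm end Pilates Intro → 0
Peak is 3, at 4:30pm (Rowing Fusion, Stretch Basics, Yoga 60).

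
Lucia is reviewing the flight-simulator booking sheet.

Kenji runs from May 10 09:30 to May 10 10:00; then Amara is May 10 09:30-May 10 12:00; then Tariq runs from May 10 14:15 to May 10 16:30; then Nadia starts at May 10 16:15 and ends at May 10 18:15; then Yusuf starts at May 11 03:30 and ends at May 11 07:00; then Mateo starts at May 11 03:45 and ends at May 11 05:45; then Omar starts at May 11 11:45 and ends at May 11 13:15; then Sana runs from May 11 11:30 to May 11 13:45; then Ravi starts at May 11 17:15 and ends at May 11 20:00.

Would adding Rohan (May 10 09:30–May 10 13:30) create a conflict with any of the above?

Kenji: starts May 10 09:30 before Rohan ends May 10 13:30, and ends May 10 10:00 after Rohan starts May 10 09:30 → overlap.
Amara: starts May 10 09:30 before Rohan ends May 10 13:30, and ends May 10 12:00 after Rohan starts May 10 09:30 → overlap.
Tariq: starts May 10 14:15 at or after Rohan ends May 10 13:30 → clear.
Nadia: starts May 10 16:15 at or after Rohan ends May 10 13:30 → clear.
Yusuf: starts May 11 03:30 at or after Rohan ends May 10 13:30 → clear.
Mateo: starts May 11 03:45 at or after Rohan ends May 10 13:30 → clear.
Sana: starts May 11 11:30 at or after Rohan ends May 10 13:30 → clear.
Omar: starts May 11 11:45 at or after Rohan ends May 10 13:30 → clear.
Ravi: starts May 11 17:15 at or after Rohan ends May 10 13:30 → clear.
Rohan overlaps Kenji, Amara.

Yes — it overlaps Amara, Kenji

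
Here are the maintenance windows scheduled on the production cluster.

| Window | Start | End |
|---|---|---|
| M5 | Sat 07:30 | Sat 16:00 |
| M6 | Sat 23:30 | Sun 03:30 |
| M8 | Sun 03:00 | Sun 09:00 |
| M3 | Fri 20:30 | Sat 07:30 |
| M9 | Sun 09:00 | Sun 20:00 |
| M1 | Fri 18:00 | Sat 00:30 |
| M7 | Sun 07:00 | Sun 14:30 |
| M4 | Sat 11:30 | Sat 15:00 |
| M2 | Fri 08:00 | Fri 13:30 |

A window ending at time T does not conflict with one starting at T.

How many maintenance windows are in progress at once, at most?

Walk through starts and ends in time order (an end at T is processed before a start at T):
Fri 08:00 start M2 → 1
Fri 13:30 end M2 → 0
Fri 18:00 start M1 → 1
Fri 20:30 start M3 → 2
Sat 00:30 end M1 → 1
Sat 07:30 end M3 → 0
Sat 07:30 start M5 → 1
Sat 11:30 start M4 → 2
Sat 15:00 end M4 → 1
Sat 16:00 end M5 → 0
Sat 23:30 start M6 → 1
Sun 03:00 start M8 → 2
Sun 03:30 end M6 → 1
Sun 07:00 start M7 → 2
Sun 09:00 end M8 → 1
Sun 09:00 start M9 → 2
Sun 14:30 end M7 → 1
Sun 20:00 end M9 → 0
Peak is 2, at Fri 20:30 (M1, M3).

2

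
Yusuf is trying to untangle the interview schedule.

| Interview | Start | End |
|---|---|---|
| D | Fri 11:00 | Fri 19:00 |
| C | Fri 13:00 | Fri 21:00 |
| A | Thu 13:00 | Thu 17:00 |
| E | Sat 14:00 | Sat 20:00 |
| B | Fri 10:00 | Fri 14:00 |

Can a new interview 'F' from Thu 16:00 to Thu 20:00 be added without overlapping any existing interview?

A: starts Thu 13:00 before F ends Thu 20:00, and ends Thu 17:00 after F starts Thu 16:00 → overlap.
B: starts Fri 10:00 at or after F ends Thu 20:00 → clear.
D: starts Fri 11:00 at or after F ends Thu 20:00 → clear.
C: starts Fri 13:00 at or after F ends Thu 20:00 → clear.
E: starts Sat 14:00 at or after F ends Thu 20:00 → clear.
F overlaps A.

No — it overlaps A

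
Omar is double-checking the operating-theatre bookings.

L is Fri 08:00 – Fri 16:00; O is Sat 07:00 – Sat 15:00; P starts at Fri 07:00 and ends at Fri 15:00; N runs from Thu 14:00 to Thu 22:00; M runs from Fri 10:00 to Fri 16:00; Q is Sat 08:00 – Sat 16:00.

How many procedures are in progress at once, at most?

3

Walk through starts and ends in time order (an end at T is processed before a start at T):
Thu 14:00 start N → 1
Thu 22:00 end N → 0
Fri 07:00 start P → 1
Fri 08:00 start L → 2
Fri 10:00 start M → 3
Fri 15:00 end P → 2
Fri 16:00 end L → 1
Fri 16:00 end M → 0
Sat 07:00 start O → 1
Sat 08:00 start Q → 2
Sat 15:00 end O → 1
Sat 16:00 end Q → 0
Peak is 3, at Fri 10:00 (L, M, P).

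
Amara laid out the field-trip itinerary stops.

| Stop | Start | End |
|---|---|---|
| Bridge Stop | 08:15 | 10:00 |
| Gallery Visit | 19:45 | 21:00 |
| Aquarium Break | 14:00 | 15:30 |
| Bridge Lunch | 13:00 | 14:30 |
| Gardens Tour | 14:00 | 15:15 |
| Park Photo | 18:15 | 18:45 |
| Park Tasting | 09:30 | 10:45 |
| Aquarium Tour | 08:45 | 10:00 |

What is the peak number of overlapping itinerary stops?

Sweep the timeline, counting +1 at each start and −1 at each end (ends before starts at a tie):
08:15 start Bridge Stop → 1
08:45 start Aquarium Tour → 2
09:30 start Park Tasting → 3
10:00 end Aquarium Tour → 2
10:00 end Bridge Stop → 1
10:45 end Park Tasting → 0
13:00 start Bridge Lunch → 1
14:00 start Aquarium Break → 2
14:00 start Gardens Tour → 3
14:30 end Bridge Lunch → 2
15:15 end Gardens Tour → 1
15:30 end Aquarium Break → 0
18:15 start Park Photo → 1
18:45 end Park Photo → 0
19:45 start Gallery Visit → 1
21:00 end Gallery Visit → 0
Peak is 3, at 09:30 (Aquarium Tour, Bridge Stop, Park Tasting).

3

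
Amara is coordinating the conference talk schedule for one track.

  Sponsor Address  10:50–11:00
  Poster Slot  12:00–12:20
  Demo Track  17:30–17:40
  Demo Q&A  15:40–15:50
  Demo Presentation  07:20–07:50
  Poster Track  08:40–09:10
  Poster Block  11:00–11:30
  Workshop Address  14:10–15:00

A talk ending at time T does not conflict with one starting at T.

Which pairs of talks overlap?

Two intervals overlap when each starts before the other ends.
Sorted by start: Demo Presentation, Poster Track, Sponsor Address, Poster Block, Poster Slot, Workshop Address, Demo Q&A, Demo Track.
Poster Track starts after Demo Presentation ends, so Demo Presentation has no further overlaps.
Sponsor Address starts after Poster Track ends, so Poster Track has no further overlaps.
Poster Block starts exactly when Sponsor Address ends (back-to-back, no overlap), so Sponsor Address has no further overlaps.
Poster Slot starts after Poster Block ends, so Poster Block has no further overlaps.
Workshop Address starts after Poster Slot ends, so Poster Slot has no further overlaps.
Demo Q&A starts after Workshop Address ends, so Workshop Address has no further overlaps.
Demo Track starts after Demo Q&A ends.

none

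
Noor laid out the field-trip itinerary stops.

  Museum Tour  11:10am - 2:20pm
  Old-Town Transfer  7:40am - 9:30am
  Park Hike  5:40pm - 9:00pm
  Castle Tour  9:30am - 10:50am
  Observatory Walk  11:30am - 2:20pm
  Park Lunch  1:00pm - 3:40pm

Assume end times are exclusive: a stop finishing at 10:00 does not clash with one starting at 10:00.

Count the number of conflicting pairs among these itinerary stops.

Two intervals overlap when each starts before the other ends.
Sorted by start: Old-Town Transfer, Castle Tour, Museum Tour, Observatory Walk, Park Lunch, Park Hike.
Castle Tour starts exactly when Old-Town Transfer ends (back-to-back, no overlap) — done with Old-Town Transfer.
Museum Tour starts after Castle Tour ends — done with Castle Tour.
Observatory Walk starts before Museum Tour ends → Museum Tour and Observatory Walk overlap.
Park Lunch starts before Museum Tour ends → Museum Tour and Park Lunch overlap.
Park Hike starts after Museum Tour ends.
Park Lunch starts before Observatory Walk ends → Observatory Walk and Park Lunch overlap.
Park Hike starts after Observatory Walk ends.
Park Hike starts after Park Lunch ends.
Overlapping pairs: Museum Tour & Observatory Walk, Museum Tour & Park Lunch, Observatory Walk & Park Lunch — 3 in total.

3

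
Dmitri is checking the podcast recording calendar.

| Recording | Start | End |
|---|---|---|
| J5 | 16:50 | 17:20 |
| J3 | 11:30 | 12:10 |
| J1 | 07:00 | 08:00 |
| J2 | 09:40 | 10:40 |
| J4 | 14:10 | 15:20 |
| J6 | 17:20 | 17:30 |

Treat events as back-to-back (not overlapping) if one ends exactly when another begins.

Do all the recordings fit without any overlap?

Check each pair: they overlap iff neither finishes before the other starts.
Sorted by start: J1, J2, J3, J4, J5, J6.
J2 starts after J1 ends, so J1 has no further overlaps.
J3 starts after J2 ends, so J2 has no further overlaps.
J4 starts after J3 ends, so J3 has no further overlaps.
J5 starts after J4 ends, so J4 has no further overlaps.
J6 starts exactly when J5 ends (back-to-back, no overlap).
Every pair is clear; the schedule has no overlaps.

Yes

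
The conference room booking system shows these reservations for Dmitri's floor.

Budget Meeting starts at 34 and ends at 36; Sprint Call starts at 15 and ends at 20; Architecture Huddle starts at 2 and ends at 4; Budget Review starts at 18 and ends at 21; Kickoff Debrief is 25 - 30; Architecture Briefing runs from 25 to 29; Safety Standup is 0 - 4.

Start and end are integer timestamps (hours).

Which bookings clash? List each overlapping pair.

Two intervals overlap when each starts before the other ends.
Sorted by start: Safety Standup, Architecture Huddle, Sprint Call, Budget Review, Architecture Briefing, Kickoff Debrief, Budget Meeting.
Architecture Huddle starts before Safety Standup ends → Safety Standup and Architecture Huddle overlap.
Sprint Call starts after Safety Standup ends, so nothing later overlaps Safety Standup either.
Sprint Call starts after Architecture Huddle ends, so nothing later overlaps Architecture Huddle either.
Budget Review starts before Sprint Call ends → Sprint Call and Budget Review overlap.
Architecture Briefing starts after Sprint Call ends, so nothing later overlaps Sprint Call either.
Architecture Briefing starts after Budget Review ends, so nothing later overlaps Budget Review either.
Kickoff Debrief starts before Architecture Briefing ends → Architecture Briefing and Kickoff Debrief overlap.
Budget Meeting starts after Architecture Briefing ends.
Budget Meeting starts after Kickoff Debrief ends.

Architecture Briefing & Kickoff Debrief, Architecture Huddle & Safety Standup, Budget Review & Sprint Call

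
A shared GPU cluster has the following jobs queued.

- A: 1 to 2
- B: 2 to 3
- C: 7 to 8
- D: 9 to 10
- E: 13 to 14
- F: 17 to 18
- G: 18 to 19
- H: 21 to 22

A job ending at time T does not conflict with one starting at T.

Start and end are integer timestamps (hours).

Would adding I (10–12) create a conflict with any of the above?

No — it doesn't clash with anything

A: ends 2 at or before I starts 10 → clear.
B: ends 3 at or before I starts 10 → clear.
C: ends 8 at or before I starts 10 → clear.
D: ends 10 at or before I starts 10 → clear.
E: starts 13 at or after I ends 12 → clear.
F: starts 17 at or after I ends 12 → clear.
G: starts 18 at or after I ends 12 → clear.
H: starts 21 at or after I ends 12 → clear.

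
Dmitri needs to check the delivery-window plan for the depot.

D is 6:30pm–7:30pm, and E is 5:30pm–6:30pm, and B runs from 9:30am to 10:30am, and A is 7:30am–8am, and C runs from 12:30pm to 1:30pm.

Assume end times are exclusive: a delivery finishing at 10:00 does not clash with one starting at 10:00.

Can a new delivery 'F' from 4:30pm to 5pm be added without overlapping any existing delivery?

A: ends 8am at or before F starts 4:30pm → clear.
B: ends 10:30am at or before F starts 4:30pm → clear.
C: ends 1:30pm at or before F starts 4:30pm → clear.
E: starts 5:30pm at or after F ends 5pm → clear.
D: starts 6:30pm at or after F ends 5pm → clear.

Yes — the slot is free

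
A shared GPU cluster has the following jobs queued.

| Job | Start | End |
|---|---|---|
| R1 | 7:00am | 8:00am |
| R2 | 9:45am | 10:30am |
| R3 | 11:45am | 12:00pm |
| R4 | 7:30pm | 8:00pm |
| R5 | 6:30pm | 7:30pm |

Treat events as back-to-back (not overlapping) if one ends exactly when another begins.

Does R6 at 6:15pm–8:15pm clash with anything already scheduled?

Yes — it overlaps R4, R5

R1: ends 8:00am at or before R6 starts 6:15pm → clear.
R2: ends 10:30am at or before R6 starts 6:15pm → clear.
R3: ends 12:00pm at or before R6 starts 6:15pm → clear.
R5: starts 6:30pm before R6 ends 8:15pm, and ends 7:30pm after R6 starts 6:15pm → overlap.
R4: starts 7:30pm before R6 ends 8:15pm, and ends 8:00pm after R6 starts 6:15pm → overlap.
R6 overlaps R4, R5.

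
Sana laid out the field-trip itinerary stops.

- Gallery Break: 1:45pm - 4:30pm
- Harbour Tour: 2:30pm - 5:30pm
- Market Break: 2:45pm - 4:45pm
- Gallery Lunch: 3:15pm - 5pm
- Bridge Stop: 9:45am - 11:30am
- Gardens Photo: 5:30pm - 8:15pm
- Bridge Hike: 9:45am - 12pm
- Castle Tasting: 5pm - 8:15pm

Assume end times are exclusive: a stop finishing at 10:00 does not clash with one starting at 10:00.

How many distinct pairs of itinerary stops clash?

9

Sorted by start: Bridge Hike, Bridge Stop, Gallery Break, Harbour Tour, Market Break, Gallery Lunch, Castle Tasting, Gardens Photo.
Bridge Stop starts before Bridge Hike ends → Bridge Hike and Bridge Stop overlap.
Gallery Break starts after Bridge Hike ends — done with Bridge Hike.
Gallery Break starts after Bridge Stop ends — done with Bridge Stop.
Harbour Tour starts before Gallery Break ends → Gallery Break and Harbour Tour overlap.
Market Break starts before Gallery Break ends → Gallery Break and Market Break overlap.
Gallery Lunch starts before Gallery Break ends → Gallery Break and Gallery Lunch overlap.
Castle Tasting starts after Gallery Break ends — done with Gallery Break.
Market Break starts before Harbour Tour ends → Harbour Tour and Market Break overlap.
Gallery Lunch starts before Harbour Tour ends → Harbour Tour and Gallery Lunch overlap.
Castle Tasting starts before Harbour Tour ends → Harbour Tour and Castle Tasting overlap.
Gardens Photo starts exactly when Harbour Tour ends (back-to-back, no overlap).
Gallery Lunch starts before Market Break ends → Market Break and Gallery Lunch overlap.
Castle Tasting starts after Market Break ends — done with Market Break.
Castle Tasting starts exactly when Gallery Lunch ends (back-to-back, no overlap) — done with Gallery Lunch.
Gardens Photo starts before Castle Tasting ends → Castle Tasting and Gardens Photo overlap.
Overlapping pairs: Bridge Hike & Bridge Stop, Castle Tasting & Gardens Photo, Castle Tasting & Harbour Tour, Gallery Break & Gallery Lunch, Gallery Break & Harbour Tour, Gallery Break & Market Break, Gallery Lunch & Harbour Tour, Gallery Lunch & Market Break, Harbour Tour & Market Break — 9 in total.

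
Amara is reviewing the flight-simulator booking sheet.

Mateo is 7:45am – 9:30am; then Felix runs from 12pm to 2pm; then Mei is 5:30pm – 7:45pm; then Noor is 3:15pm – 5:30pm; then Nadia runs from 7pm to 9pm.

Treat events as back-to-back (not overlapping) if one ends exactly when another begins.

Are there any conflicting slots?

Yes

Sorted by start: Mateo, Felix, Noor, Mei, Nadia.
Felix starts after Mateo ends — done with Mateo.
Noor starts after Felix ends — done with Felix.
Mei starts exactly when Noor ends (back-to-back, no overlap) — done with Noor.
Nadia starts before Mei ends → Mei and Nadia overlap.
That's a conflict, so the schedule is not conflict-free.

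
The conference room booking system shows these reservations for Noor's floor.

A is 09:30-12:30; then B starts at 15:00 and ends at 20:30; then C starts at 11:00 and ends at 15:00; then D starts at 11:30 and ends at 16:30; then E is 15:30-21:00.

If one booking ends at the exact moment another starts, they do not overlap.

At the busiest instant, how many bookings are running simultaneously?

Sweep the timeline, counting +1 at each start and −1 at each end (ends before starts at a tie):
09:30 start A → 1
11:00 start C → 2
11:30 start D → 3
12:30 end A → 2
15:00 end C → 1
15:00 start B → 2
15:30 start E → 3
16:30 end D → 2
20:30 end B → 1
21:00 end E → 0
Peak is 3, at 11:30 (A, C, D).

3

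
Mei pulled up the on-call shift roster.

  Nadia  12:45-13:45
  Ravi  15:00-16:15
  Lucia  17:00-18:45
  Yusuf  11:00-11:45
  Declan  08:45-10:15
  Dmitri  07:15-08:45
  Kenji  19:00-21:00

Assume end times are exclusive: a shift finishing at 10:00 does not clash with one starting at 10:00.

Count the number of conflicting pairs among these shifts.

Check each pair: they overlap iff neither finishes before the other starts.
Sorted by start: Dmitri, Declan, Yusuf, Nadia, Ravi, Lucia, Kenji.
Declan starts exactly when Dmitri ends (back-to-back, no overlap), so Dmitri has no further overlaps.
Yusuf starts after Declan ends, so Declan has no further overlaps.
Nadia starts after Yusuf ends, so Yusuf has no further overlaps.
Ravi starts after Nadia ends, so Nadia has no further overlaps.
Lucia starts after Ravi ends, so Ravi has no further overlaps.
Kenji starts after Lucia ends.
No pair overlaps.

0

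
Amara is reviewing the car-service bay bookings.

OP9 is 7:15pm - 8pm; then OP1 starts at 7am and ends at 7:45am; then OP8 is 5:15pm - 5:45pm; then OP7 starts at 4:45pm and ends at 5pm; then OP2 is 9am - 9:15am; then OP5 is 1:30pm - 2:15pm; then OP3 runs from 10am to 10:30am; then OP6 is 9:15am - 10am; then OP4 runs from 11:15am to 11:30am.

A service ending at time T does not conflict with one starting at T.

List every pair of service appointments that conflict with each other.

no overlapping pairs

Check each pair: they overlap iff neither finishes before the other starts.
Sorted by start: OP1, OP2, OP6, OP3, OP4, OP5, OP7, OP8, OP9.
OP2 starts after OP1 ends — done with OP1.
OP6 starts exactly when OP2 ends (back-to-back, no overlap) — done with OP2.
OP3 starts exactly when OP6 ends (back-to-back, no overlap) — done with OP6.
OP4 starts after OP3 ends — done with OP3.
OP5 starts after OP4 ends — done with OP4.
OP7 starts after OP5 ends — done with OP5.
OP8 starts after OP7 ends — done with OP7.
OP9 starts after OP8 ends.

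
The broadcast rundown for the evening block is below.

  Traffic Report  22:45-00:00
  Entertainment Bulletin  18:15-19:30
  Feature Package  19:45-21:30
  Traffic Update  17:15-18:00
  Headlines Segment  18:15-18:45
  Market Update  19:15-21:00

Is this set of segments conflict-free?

Sorted by start: Traffic Update, Headlines Segment, Entertainment Bulletin, Market Update, Feature Package, Traffic Report.
Headlines Segment starts after Traffic Update ends, so nothing later overlaps Traffic Update either.
Entertainment Bulletin starts before Headlines Segment ends → Headlines Segment and Entertainment Bulletin overlap.
That's a conflict, so the schedule is not conflict-free.

No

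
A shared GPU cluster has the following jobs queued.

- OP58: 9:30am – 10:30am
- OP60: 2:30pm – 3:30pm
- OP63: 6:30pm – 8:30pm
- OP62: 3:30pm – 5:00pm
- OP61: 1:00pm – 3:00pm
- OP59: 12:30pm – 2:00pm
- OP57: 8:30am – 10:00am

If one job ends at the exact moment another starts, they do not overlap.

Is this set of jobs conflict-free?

Sorted by start: OP57, OP58, OP59, OP61, OP60, OP62, OP63.
OP58 starts before OP57 ends → OP57 and OP58 overlap.
That's a conflict, so the schedule is not conflict-free.

No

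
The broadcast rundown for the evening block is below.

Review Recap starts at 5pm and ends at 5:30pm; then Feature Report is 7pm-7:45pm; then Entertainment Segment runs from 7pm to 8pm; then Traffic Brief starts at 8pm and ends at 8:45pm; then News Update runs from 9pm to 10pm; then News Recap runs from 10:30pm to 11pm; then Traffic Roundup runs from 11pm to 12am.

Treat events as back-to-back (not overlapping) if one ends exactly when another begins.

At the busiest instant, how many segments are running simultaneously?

2

Walk through starts and ends in time order (an end at T is processed before a start at T):
5pm start Review Recap → 1
5:30pm end Review Recap → 0
7pm start Entertainment Segment → 1
7pm start Feature Report → 2
7:45pm end Feature Report → 1
8pm end Entertainment Segment → 0
8pm start Traffic Brief → 1
8:45pm end Traffic Brief → 0
9pm start News Update → 1
10pm end News Update → 0
10:30pm start News Recap → 1
11pm end News Recap → 0
11pm start Traffic Roundup → 1
12am end Traffic Roundup → 0
Peak is 2, at 7pm (Entertainment Segment, Feature Report).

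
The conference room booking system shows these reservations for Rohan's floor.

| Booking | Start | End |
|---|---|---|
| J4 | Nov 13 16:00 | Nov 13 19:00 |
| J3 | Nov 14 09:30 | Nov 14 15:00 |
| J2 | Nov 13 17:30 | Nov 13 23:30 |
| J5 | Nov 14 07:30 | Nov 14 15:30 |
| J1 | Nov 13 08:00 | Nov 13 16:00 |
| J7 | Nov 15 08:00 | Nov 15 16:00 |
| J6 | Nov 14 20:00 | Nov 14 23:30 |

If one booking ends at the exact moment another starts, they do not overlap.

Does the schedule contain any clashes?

Two intervals overlap when each starts before the other ends.
Sorted by start: J1, J4, J2, J5, J3, J6, J7.
J4 starts exactly when J1 ends (back-to-back, no overlap), so J1 has no further overlaps.
J2 starts before J4 ends → J4 and J2 overlap.
That's a conflict, so the schedule is not conflict-free.

Yes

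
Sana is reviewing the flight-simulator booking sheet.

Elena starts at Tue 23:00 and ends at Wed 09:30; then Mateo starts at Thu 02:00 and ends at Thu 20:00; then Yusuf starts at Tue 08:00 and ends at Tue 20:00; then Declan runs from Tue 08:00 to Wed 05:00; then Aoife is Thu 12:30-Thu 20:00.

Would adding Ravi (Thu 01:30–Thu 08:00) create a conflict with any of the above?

Yes — it overlaps Mateo

Declan: ends Wed 05:00 at or before Ravi starts Thu 01:30 → clear.
Yusuf: ends Tue 20:00 at or before Ravi starts Thu 01:30 → clear.
Elena: ends Wed 09:30 at or before Ravi starts Thu 01:30 → clear.
Mateo: starts Thu 02:00 before Ravi ends Thu 08:00, and ends Thu 20:00 after Ravi starts Thu 01:30 → overlap.
Aoife: starts Thu 12:30 at or after Ravi ends Thu 08:00 → clear.
Ravi overlaps Mateo.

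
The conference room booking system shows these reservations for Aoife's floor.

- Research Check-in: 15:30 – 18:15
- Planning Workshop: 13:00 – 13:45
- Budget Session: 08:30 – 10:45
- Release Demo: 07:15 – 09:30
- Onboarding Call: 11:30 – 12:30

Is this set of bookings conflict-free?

Sorted by start: Release Demo, Budget Session, Onboarding Call, Planning Workshop, Research Check-in.
Budget Session starts before Release Demo ends → Release Demo and Budget Session overlap.
That's a conflict, so the schedule is not conflict-free.

No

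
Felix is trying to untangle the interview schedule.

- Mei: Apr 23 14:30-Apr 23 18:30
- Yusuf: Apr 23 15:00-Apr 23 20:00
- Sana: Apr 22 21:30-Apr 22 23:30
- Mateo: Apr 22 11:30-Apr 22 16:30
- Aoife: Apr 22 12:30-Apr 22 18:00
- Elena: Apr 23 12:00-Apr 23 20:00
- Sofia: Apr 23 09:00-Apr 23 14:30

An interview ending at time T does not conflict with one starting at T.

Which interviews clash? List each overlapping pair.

Aoife & Mateo, Elena & Mei, Elena & Sofia, Elena & Yusuf, Mei & Yusuf

Sorted by start: Mateo, Aoife, Sana, Sofia, Elena, Mei, Yusuf.
Aoife starts before Mateo ends → Mateo and Aoife overlap.
Sana starts after Mateo ends — done with Mateo.
Sana starts after Aoife ends — done with Aoife.
Sofia starts after Sana ends — done with Sana.
Elena starts before Sofia ends → Sofia and Elena overlap.
Mei starts exactly when Sofia ends (back-to-back, no overlap) — done with Sofia.
Mei starts before Elena ends → Elena and Mei overlap.
Yusuf starts before Elena ends → Elena and Yusuf overlap.
Yusuf starts before Mei ends → Mei and Yusuf overlap.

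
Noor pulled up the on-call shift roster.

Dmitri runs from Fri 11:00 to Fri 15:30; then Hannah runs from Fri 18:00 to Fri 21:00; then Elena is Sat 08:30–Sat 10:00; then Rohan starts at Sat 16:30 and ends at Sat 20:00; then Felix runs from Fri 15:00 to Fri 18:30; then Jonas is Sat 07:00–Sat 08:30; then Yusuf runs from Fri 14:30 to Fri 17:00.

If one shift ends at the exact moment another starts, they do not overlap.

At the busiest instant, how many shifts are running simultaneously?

Sort all start/end points and keep a running count:
Fri 11:00 start Dmitri → 1
Fri 14:30 start Yusuf → 2
Fri 15:00 start Felix → 3
Fri 15:30 end Dmitri → 2
Fri 17:00 end Yusuf → 1
Fri 18:00 start Hannah → 2
Fri 18:30 end Felix → 1
Fri 21:00 end Hannah → 0
Sat 07:00 start Jonas → 1
Sat 08:30 end Jonas → 0
Sat 08:30 start Elena → 1
Sat 10:00 end Elena → 0
Sat 16:30 start Rohan → 1
Sat 20:00 end Rohan → 0
Peak is 3, at Fri 15:00 (Dmitri, Felix, Yusuf).

3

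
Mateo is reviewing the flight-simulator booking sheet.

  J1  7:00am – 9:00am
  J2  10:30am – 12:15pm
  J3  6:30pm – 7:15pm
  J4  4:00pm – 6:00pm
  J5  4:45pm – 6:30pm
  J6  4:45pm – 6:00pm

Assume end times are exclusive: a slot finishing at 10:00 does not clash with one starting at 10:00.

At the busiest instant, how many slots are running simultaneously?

Walk through starts and ends in time order (an end at T is processed before a start at T):
7:00am start J1 → 1
9:00am end J1 → 0
10:30am start J2 → 1
12:15pm end J2 → 0
4:00pm start J4 → 1
4:45pm start J5 → 2
4:45pm start J6 → 3
6:00pm end J4 → 2
6:00pm end J6 → 1
6:30pm end J5 → 0
6:30pm start J3 → 1
7:15pm end J3 → 0
Peak is 3, at 4:45pm (J4, J5, J6).

3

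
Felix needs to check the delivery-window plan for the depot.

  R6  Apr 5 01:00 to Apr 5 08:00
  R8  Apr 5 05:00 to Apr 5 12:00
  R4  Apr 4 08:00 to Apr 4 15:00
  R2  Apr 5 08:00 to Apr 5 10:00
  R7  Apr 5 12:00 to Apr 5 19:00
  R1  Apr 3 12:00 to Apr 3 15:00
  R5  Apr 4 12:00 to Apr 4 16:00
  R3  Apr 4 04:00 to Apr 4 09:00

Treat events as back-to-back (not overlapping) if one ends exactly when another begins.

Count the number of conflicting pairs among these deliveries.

Sorted by start: R1, R3, R4, R5, R6, R8, R2, R7.
R3 starts after R1 ends, so nothing later overlaps R1 either.
R4 starts before R3 ends → R3 and R4 overlap.
R5 starts after R3 ends, so nothing later overlaps R3 either.
R5 starts before R4 ends → R4 and R5 overlap.
R6 starts after R4 ends, so nothing later overlaps R4 either.
R6 starts after R5 ends, so nothing later overlaps R5 either.
R8 starts before R6 ends → R6 and R8 overlap.
R2 starts exactly when R6 ends (back-to-back, no overlap), so nothing later overlaps R6 either.
R2 starts before R8 ends → R8 and R2 overlap.
R7 starts exactly when R8 ends (back-to-back, no overlap).
R7 starts after R2 ends.
Overlapping pairs: R2 & R8, R3 & R4, R4 & R5, R6 & R8 — 4 in total.

4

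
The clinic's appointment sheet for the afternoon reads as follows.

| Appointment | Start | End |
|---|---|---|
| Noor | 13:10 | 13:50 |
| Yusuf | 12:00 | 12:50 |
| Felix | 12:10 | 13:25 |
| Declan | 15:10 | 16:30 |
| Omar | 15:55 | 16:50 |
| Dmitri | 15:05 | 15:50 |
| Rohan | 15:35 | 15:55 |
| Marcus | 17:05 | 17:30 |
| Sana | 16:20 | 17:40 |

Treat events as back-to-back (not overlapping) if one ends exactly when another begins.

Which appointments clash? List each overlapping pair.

Declan & Dmitri, Declan & Omar, Declan & Rohan, Declan & Sana, Dmitri & Rohan, Felix & Noor, Felix & Yusuf, Marcus & Sana, Omar & Sana

Sorted by start: Yusuf, Felix, Noor, Dmitri, Declan, Rohan, Omar, Sana, Marcus.
Felix starts before Yusuf ends → Yusuf and Felix overlap.
Noor starts after Yusuf ends, so nothing later overlaps Yusuf either.
Noor starts before Felix ends → Felix and Noor overlap.
Dmitri starts after Felix ends, so nothing later overlaps Felix either.
Dmitri starts after Noor ends, so nothing later overlaps Noor either.
Declan starts before Dmitri ends → Dmitri and Declan overlap.
Rohan starts before Dmitri ends → Dmitri and Rohan overlap.
Omar starts after Dmitri ends, so nothing later overlaps Dmitri either.
Rohan starts before Declan ends → Declan and Rohan overlap.
Omar starts before Declan ends → Declan and Omar overlap.
Sana starts before Declan ends → Declan and Sana overlap.
Marcus starts after Declan ends.
Omar starts exactly when Rohan ends (back-to-back, no overlap), so nothing later overlaps Rohan either.
Sana starts before Omar ends → Omar and Sana overlap.
Marcus starts after Omar ends.
Marcus starts before Sana ends → Sana and Marcus overlap.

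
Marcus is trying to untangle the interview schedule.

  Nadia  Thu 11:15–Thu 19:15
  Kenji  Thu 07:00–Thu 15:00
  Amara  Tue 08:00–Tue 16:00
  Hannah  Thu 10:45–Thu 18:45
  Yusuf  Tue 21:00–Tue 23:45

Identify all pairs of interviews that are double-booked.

Hannah & Kenji, Hannah & Nadia, Kenji & Nadia

Sorted by start: Amara, Yusuf, Kenji, Hannah, Nadia.
Yusuf starts after Amara ends, so Amara has no further overlaps.
Kenji starts after Yusuf ends, so Yusuf has no further overlaps.
Hannah starts before Kenji ends → Kenji and Hannah overlap.
Nadia starts before Kenji ends → Kenji and Nadia overlap.
Nadia starts before Hannah ends → Hannah and Nadia overlap.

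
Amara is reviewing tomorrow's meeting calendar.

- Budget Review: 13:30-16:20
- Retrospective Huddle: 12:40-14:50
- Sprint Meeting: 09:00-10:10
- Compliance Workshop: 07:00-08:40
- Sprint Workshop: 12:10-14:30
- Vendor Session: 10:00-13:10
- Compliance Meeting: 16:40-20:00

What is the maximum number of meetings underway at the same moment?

Walk through starts and ends in time order (an end at T is processed before a start at T):
07:00 start Compliance Workshop → 1
08:40 end Compliance Workshop → 0
09:00 start Sprint Meeting → 1
10:00 start Vendor Session → 2
10:10 end Sprint Meeting → 1
12:10 start Sprint Workshop → 2
12:40 start Retrospective Huddle → 3
13:10 end Vendor Session → 2
13:30 start Budget Review → 3
14:30 end Sprint Workshop → 2
14:50 end Retrospective Huddle → 1
16:20 end Budget Review → 0
16:40 start Compliance Meeting → 1
20:00 end Compliance Meeting → 0
Peak is 3, at 12:40 (Retrospective Huddle, Sprint Workshop, Vendor Session).

3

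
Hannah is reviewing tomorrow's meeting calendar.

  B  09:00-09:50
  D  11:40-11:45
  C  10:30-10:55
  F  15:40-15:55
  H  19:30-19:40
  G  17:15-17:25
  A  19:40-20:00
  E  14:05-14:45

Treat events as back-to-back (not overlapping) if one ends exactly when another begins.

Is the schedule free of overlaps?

Yes

Sorted by start: B, C, D, E, F, G, H, A.
C starts after B ends; B is clear from here.
D starts after C ends; C is clear from here.
E starts after D ends; D is clear from here.
F starts after E ends; E is clear from here.
G starts after F ends; F is clear from here.
H starts after G ends; G is clear from here.
A starts exactly when H ends (back-to-back, no overlap).
Every pair is clear; the schedule has no overlaps.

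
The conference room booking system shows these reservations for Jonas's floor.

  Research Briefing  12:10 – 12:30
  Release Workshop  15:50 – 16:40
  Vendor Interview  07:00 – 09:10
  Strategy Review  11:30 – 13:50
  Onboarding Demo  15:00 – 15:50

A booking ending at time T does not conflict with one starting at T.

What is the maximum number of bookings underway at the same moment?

Walk through starts and ends in time order (an end at T is processed before a start at T):
07:00 start Vendor Interview → 1
09:10 end Vendor Interview → 0
11:30 start Strategy Review → 1
12:10 start Research Briefing → 2
12:30 end Research Briefing → 1
13:50 end Strategy Review → 0
15:00 start Onboarding Demo → 1
15:50 end Onboarding Demo → 0
15:50 start Release Workshop → 1
16:40 end Release Workshop → 0
Peak is 2, at 12:10 (Research Briefing, Strategy Review).

2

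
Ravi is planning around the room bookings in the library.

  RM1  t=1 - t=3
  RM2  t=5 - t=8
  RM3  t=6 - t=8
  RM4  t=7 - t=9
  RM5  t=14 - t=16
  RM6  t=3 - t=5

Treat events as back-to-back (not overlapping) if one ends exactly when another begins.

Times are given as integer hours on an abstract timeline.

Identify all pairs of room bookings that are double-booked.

RM2 & RM3, RM2 & RM4, RM3 & RM4

Check each pair: they overlap iff neither finishes before the other starts.
Sorted by start: RM1, RM6, RM2, RM3, RM4, RM5.
RM6 starts exactly when RM1 ends (back-to-back, no overlap), so RM1 has no further overlaps.
RM2 starts exactly when RM6 ends (back-to-back, no overlap), so RM6 has no further overlaps.
RM3 starts before RM2 ends → RM2 and RM3 overlap.
RM4 starts before RM2 ends → RM2 and RM4 overlap.
RM5 starts after RM2 ends.
RM4 starts before RM3 ends → RM3 and RM4 overlap.
RM5 starts after RM3 ends.
RM5 starts after RM4 ends.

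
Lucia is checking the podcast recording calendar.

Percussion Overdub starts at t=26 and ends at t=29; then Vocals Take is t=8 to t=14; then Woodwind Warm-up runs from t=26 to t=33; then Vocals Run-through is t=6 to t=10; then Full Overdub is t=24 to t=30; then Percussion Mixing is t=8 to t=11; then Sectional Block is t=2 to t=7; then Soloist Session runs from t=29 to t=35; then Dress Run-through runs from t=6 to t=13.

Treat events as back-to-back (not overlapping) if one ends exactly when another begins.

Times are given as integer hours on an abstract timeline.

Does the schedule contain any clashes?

Sorted by start: Sectional Block, Vocals Run-through, Dress Run-through, Vocals Take, Percussion Mixing, Full Overdub, Percussion Overdub, Woodwind Warm-up, Soloist Session.
Vocals Run-through starts before Sectional Block ends → Sectional Block and Vocals Run-through overlap.
That's a conflict, so the schedule is not conflict-free.

Yes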